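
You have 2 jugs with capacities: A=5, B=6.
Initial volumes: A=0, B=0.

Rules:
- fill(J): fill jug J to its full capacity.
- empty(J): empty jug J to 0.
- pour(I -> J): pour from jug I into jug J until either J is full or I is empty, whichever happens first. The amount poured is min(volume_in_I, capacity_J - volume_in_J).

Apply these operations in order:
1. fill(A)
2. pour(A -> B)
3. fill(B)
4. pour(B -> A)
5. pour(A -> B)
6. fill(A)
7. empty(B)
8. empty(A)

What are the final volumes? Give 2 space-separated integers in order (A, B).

Answer: 0 0

Derivation:
Step 1: fill(A) -> (A=5 B=0)
Step 2: pour(A -> B) -> (A=0 B=5)
Step 3: fill(B) -> (A=0 B=6)
Step 4: pour(B -> A) -> (A=5 B=1)
Step 5: pour(A -> B) -> (A=0 B=6)
Step 6: fill(A) -> (A=5 B=6)
Step 7: empty(B) -> (A=5 B=0)
Step 8: empty(A) -> (A=0 B=0)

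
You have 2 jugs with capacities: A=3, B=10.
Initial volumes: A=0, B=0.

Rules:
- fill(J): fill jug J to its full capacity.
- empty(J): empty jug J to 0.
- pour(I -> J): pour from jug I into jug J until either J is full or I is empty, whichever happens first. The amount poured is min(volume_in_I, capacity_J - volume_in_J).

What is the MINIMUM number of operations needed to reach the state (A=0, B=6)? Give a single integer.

BFS from (A=0, B=0). One shortest path:
  1. fill(A) -> (A=3 B=0)
  2. pour(A -> B) -> (A=0 B=3)
  3. fill(A) -> (A=3 B=3)
  4. pour(A -> B) -> (A=0 B=6)
Reached target in 4 moves.

Answer: 4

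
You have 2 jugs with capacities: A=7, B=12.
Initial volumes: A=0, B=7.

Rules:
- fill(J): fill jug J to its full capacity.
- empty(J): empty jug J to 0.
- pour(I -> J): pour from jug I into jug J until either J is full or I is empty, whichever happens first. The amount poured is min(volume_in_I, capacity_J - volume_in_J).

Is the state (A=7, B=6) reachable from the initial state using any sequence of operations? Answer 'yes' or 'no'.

BFS from (A=0, B=7):
  1. fill(A) -> (A=7 B=7)
  2. pour(A -> B) -> (A=2 B=12)
  3. empty(B) -> (A=2 B=0)
  4. pour(A -> B) -> (A=0 B=2)
  5. fill(A) -> (A=7 B=2)
  6. pour(A -> B) -> (A=0 B=9)
  7. fill(A) -> (A=7 B=9)
  8. pour(A -> B) -> (A=4 B=12)
  9. empty(B) -> (A=4 B=0)
  10. pour(A -> B) -> (A=0 B=4)
  11. fill(A) -> (A=7 B=4)
  12. pour(A -> B) -> (A=0 B=11)
  13. fill(A) -> (A=7 B=11)
  14. pour(A -> B) -> (A=6 B=12)
  15. empty(B) -> (A=6 B=0)
  16. pour(A -> B) -> (A=0 B=6)
  17. fill(A) -> (A=7 B=6)
Target reached → yes.

Answer: yes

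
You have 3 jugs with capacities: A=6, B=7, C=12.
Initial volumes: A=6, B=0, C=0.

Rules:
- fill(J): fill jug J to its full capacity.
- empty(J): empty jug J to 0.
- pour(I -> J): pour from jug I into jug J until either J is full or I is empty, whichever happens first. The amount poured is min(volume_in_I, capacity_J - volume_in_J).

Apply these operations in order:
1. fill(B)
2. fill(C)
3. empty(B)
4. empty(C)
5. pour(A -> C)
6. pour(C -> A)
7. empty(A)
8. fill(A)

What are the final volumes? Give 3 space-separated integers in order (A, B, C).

Answer: 6 0 0

Derivation:
Step 1: fill(B) -> (A=6 B=7 C=0)
Step 2: fill(C) -> (A=6 B=7 C=12)
Step 3: empty(B) -> (A=6 B=0 C=12)
Step 4: empty(C) -> (A=6 B=0 C=0)
Step 5: pour(A -> C) -> (A=0 B=0 C=6)
Step 6: pour(C -> A) -> (A=6 B=0 C=0)
Step 7: empty(A) -> (A=0 B=0 C=0)
Step 8: fill(A) -> (A=6 B=0 C=0)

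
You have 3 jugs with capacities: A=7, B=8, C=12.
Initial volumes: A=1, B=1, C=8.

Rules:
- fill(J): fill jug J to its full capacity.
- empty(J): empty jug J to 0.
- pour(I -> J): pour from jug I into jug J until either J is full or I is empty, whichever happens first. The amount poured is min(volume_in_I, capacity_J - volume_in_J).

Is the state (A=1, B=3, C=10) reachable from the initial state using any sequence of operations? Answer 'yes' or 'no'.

Answer: no

Derivation:
BFS explored all 475 reachable states.
Reachable set includes: (0,0,0), (0,0,1), (0,0,2), (0,0,3), (0,0,4), (0,0,5), (0,0,6), (0,0,7), (0,0,8), (0,0,9), (0,0,10), (0,0,11) ...
Target (A=1, B=3, C=10) not in reachable set → no.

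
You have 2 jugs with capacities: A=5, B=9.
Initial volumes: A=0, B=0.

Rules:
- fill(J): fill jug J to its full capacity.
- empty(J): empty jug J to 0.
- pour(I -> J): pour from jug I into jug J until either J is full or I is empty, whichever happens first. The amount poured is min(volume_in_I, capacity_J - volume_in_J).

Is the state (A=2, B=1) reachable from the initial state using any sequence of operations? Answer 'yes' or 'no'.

Answer: no

Derivation:
BFS explored all 28 reachable states.
Reachable set includes: (0,0), (0,1), (0,2), (0,3), (0,4), (0,5), (0,6), (0,7), (0,8), (0,9), (1,0), (1,9) ...
Target (A=2, B=1) not in reachable set → no.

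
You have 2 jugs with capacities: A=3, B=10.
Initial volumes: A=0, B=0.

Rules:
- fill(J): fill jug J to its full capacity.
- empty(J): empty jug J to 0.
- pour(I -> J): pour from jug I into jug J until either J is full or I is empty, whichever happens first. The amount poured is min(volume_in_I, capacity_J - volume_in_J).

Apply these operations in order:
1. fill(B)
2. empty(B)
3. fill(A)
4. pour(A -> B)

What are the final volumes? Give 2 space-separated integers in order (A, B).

Answer: 0 3

Derivation:
Step 1: fill(B) -> (A=0 B=10)
Step 2: empty(B) -> (A=0 B=0)
Step 3: fill(A) -> (A=3 B=0)
Step 4: pour(A -> B) -> (A=0 B=3)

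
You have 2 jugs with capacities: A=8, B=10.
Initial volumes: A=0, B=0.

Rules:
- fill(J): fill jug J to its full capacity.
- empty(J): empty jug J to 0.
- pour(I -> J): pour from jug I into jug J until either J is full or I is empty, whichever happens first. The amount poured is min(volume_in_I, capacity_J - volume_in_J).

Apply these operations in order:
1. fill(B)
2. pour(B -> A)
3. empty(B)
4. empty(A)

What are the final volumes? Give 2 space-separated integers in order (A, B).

Answer: 0 0

Derivation:
Step 1: fill(B) -> (A=0 B=10)
Step 2: pour(B -> A) -> (A=8 B=2)
Step 3: empty(B) -> (A=8 B=0)
Step 4: empty(A) -> (A=0 B=0)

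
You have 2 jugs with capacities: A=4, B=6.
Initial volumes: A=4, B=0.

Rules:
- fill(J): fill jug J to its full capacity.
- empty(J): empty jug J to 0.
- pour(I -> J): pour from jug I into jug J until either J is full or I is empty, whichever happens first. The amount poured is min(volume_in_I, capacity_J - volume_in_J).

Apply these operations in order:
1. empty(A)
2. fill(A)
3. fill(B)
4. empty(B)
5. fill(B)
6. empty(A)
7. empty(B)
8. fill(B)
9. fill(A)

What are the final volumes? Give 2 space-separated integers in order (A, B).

Answer: 4 6

Derivation:
Step 1: empty(A) -> (A=0 B=0)
Step 2: fill(A) -> (A=4 B=0)
Step 3: fill(B) -> (A=4 B=6)
Step 4: empty(B) -> (A=4 B=0)
Step 5: fill(B) -> (A=4 B=6)
Step 6: empty(A) -> (A=0 B=6)
Step 7: empty(B) -> (A=0 B=0)
Step 8: fill(B) -> (A=0 B=6)
Step 9: fill(A) -> (A=4 B=6)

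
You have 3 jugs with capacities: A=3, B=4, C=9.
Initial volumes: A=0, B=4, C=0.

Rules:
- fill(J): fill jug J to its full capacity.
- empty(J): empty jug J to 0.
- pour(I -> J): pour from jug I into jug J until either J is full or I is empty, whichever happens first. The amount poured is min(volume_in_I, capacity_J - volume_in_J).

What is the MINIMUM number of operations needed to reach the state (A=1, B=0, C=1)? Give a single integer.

Answer: 7

Derivation:
BFS from (A=0, B=4, C=0). One shortest path:
  1. pour(B -> A) -> (A=3 B=1 C=0)
  2. empty(A) -> (A=0 B=1 C=0)
  3. pour(B -> C) -> (A=0 B=0 C=1)
  4. fill(B) -> (A=0 B=4 C=1)
  5. pour(B -> A) -> (A=3 B=1 C=1)
  6. empty(A) -> (A=0 B=1 C=1)
  7. pour(B -> A) -> (A=1 B=0 C=1)
Reached target in 7 moves.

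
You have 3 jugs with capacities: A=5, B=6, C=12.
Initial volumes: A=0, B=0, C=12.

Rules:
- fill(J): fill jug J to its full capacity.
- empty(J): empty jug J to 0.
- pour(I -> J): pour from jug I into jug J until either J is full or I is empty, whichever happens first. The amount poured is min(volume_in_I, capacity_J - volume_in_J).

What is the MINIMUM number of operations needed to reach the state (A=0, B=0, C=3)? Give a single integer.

BFS from (A=0, B=0, C=12). One shortest path:
  1. fill(B) -> (A=0 B=6 C=12)
  2. pour(B -> A) -> (A=5 B=1 C=12)
  3. empty(A) -> (A=0 B=1 C=12)
  4. pour(B -> A) -> (A=1 B=0 C=12)
  5. pour(C -> A) -> (A=5 B=0 C=8)
  6. empty(A) -> (A=0 B=0 C=8)
  7. pour(C -> A) -> (A=5 B=0 C=3)
  8. empty(A) -> (A=0 B=0 C=3)
Reached target in 8 moves.

Answer: 8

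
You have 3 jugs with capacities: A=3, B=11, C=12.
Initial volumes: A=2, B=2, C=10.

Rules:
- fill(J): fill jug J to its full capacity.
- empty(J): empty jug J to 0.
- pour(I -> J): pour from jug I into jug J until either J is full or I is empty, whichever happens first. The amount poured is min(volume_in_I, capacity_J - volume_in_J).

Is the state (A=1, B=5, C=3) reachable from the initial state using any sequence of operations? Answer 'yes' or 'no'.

Answer: no

Derivation:
BFS explored all 405 reachable states.
Reachable set includes: (0,0,0), (0,0,1), (0,0,2), (0,0,3), (0,0,4), (0,0,5), (0,0,6), (0,0,7), (0,0,8), (0,0,9), (0,0,10), (0,0,11) ...
Target (A=1, B=5, C=3) not in reachable set → no.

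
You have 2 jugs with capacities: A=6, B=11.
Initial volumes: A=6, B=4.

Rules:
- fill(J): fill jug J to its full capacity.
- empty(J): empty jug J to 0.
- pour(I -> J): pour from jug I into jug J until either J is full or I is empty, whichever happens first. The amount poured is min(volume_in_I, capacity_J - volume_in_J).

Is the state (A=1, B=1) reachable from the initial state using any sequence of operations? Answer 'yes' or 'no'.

BFS explored all 34 reachable states.
Reachable set includes: (0,0), (0,1), (0,2), (0,3), (0,4), (0,5), (0,6), (0,7), (0,8), (0,9), (0,10), (0,11) ...
Target (A=1, B=1) not in reachable set → no.

Answer: no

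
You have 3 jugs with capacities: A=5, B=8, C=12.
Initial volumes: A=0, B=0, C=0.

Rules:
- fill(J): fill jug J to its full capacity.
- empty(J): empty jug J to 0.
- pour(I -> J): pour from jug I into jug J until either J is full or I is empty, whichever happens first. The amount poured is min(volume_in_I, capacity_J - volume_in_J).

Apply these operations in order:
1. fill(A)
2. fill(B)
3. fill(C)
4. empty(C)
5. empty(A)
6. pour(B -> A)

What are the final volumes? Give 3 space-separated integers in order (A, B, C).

Step 1: fill(A) -> (A=5 B=0 C=0)
Step 2: fill(B) -> (A=5 B=8 C=0)
Step 3: fill(C) -> (A=5 B=8 C=12)
Step 4: empty(C) -> (A=5 B=8 C=0)
Step 5: empty(A) -> (A=0 B=8 C=0)
Step 6: pour(B -> A) -> (A=5 B=3 C=0)

Answer: 5 3 0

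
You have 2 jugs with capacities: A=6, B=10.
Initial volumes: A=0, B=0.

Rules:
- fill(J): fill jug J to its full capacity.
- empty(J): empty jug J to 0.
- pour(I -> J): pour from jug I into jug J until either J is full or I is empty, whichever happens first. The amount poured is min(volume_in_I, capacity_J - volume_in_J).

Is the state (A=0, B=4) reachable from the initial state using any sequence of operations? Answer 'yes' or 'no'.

BFS from (A=0, B=0):
  1. fill(B) -> (A=0 B=10)
  2. pour(B -> A) -> (A=6 B=4)
  3. empty(A) -> (A=0 B=4)
Target reached → yes.

Answer: yes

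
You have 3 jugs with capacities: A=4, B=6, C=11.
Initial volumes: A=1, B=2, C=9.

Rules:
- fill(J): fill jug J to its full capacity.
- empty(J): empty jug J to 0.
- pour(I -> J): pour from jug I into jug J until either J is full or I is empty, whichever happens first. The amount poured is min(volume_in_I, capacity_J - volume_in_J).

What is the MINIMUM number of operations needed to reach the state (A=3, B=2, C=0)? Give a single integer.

Answer: 4

Derivation:
BFS from (A=1, B=2, C=9). One shortest path:
  1. pour(A -> C) -> (A=0 B=2 C=10)
  2. fill(A) -> (A=4 B=2 C=10)
  3. pour(A -> C) -> (A=3 B=2 C=11)
  4. empty(C) -> (A=3 B=2 C=0)
Reached target in 4 moves.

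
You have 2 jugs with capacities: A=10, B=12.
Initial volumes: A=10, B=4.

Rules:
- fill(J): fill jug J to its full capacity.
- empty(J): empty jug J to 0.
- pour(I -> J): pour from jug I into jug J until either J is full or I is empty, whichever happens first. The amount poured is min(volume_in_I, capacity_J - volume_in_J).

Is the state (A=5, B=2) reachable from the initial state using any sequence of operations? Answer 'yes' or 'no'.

BFS explored all 22 reachable states.
Reachable set includes: (0,0), (0,2), (0,4), (0,6), (0,8), (0,10), (0,12), (2,0), (2,12), (4,0), (4,12), (6,0) ...
Target (A=5, B=2) not in reachable set → no.

Answer: no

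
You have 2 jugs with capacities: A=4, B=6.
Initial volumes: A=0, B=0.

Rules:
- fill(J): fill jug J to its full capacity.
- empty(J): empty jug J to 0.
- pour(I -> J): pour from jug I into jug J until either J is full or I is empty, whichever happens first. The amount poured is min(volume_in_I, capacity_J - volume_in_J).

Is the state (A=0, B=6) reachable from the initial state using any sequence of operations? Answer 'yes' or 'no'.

Answer: yes

Derivation:
BFS from (A=0, B=0):
  1. fill(B) -> (A=0 B=6)
Target reached → yes.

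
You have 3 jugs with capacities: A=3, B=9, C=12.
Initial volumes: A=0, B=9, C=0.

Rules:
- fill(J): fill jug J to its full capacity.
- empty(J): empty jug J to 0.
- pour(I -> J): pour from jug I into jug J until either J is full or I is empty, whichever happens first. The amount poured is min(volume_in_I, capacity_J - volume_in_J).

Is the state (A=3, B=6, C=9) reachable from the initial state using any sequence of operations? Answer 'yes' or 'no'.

BFS from (A=0, B=9, C=0):
  1. pour(B -> C) -> (A=0 B=0 C=9)
  2. fill(B) -> (A=0 B=9 C=9)
  3. pour(B -> A) -> (A=3 B=6 C=9)
Target reached → yes.

Answer: yes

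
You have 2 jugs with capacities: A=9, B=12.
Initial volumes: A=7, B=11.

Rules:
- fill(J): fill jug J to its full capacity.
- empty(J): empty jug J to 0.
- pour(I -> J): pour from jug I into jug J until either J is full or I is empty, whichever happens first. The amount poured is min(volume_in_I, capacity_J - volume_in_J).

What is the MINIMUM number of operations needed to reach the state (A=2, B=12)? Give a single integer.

BFS from (A=7, B=11). One shortest path:
  1. empty(A) -> (A=0 B=11)
  2. pour(B -> A) -> (A=9 B=2)
  3. empty(A) -> (A=0 B=2)
  4. pour(B -> A) -> (A=2 B=0)
  5. fill(B) -> (A=2 B=12)
Reached target in 5 moves.

Answer: 5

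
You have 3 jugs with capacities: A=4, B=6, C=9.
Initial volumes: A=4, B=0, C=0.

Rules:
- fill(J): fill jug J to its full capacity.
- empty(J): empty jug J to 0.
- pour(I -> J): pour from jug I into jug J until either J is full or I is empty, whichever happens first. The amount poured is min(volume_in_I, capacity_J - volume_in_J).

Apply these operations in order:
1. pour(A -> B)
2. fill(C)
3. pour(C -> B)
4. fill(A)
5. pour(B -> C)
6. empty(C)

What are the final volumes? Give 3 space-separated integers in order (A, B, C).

Step 1: pour(A -> B) -> (A=0 B=4 C=0)
Step 2: fill(C) -> (A=0 B=4 C=9)
Step 3: pour(C -> B) -> (A=0 B=6 C=7)
Step 4: fill(A) -> (A=4 B=6 C=7)
Step 5: pour(B -> C) -> (A=4 B=4 C=9)
Step 6: empty(C) -> (A=4 B=4 C=0)

Answer: 4 4 0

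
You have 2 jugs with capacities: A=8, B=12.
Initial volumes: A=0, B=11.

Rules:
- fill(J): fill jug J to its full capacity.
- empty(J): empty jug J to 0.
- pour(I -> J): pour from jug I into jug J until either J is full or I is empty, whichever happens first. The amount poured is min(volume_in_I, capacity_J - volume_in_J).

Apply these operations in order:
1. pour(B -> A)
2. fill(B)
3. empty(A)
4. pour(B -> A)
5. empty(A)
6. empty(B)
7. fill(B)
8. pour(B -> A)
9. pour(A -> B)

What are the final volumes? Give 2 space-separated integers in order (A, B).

Step 1: pour(B -> A) -> (A=8 B=3)
Step 2: fill(B) -> (A=8 B=12)
Step 3: empty(A) -> (A=0 B=12)
Step 4: pour(B -> A) -> (A=8 B=4)
Step 5: empty(A) -> (A=0 B=4)
Step 6: empty(B) -> (A=0 B=0)
Step 7: fill(B) -> (A=0 B=12)
Step 8: pour(B -> A) -> (A=8 B=4)
Step 9: pour(A -> B) -> (A=0 B=12)

Answer: 0 12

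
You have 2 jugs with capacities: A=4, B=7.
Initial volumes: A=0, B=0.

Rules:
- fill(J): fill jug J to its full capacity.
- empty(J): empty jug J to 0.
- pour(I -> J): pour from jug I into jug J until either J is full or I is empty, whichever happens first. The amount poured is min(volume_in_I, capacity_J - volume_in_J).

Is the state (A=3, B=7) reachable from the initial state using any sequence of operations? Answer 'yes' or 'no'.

BFS from (A=0, B=0):
  1. fill(B) -> (A=0 B=7)
  2. pour(B -> A) -> (A=4 B=3)
  3. empty(A) -> (A=0 B=3)
  4. pour(B -> A) -> (A=3 B=0)
  5. fill(B) -> (A=3 B=7)
Target reached → yes.

Answer: yes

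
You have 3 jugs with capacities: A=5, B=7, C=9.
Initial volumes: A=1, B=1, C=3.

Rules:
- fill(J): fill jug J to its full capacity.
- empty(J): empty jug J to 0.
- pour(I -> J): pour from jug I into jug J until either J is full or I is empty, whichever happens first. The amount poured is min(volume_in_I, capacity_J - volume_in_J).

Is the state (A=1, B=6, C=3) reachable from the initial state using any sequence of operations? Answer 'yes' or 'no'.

Answer: no

Derivation:
BFS explored all 289 reachable states.
Reachable set includes: (0,0,0), (0,0,1), (0,0,2), (0,0,3), (0,0,4), (0,0,5), (0,0,6), (0,0,7), (0,0,8), (0,0,9), (0,1,0), (0,1,1) ...
Target (A=1, B=6, C=3) not in reachable set → no.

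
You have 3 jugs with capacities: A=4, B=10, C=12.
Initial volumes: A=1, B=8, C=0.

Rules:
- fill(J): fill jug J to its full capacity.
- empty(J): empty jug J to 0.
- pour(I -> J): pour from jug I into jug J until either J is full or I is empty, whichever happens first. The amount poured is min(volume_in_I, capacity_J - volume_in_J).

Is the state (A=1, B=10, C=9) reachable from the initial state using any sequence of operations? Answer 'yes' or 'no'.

BFS explored all 314 reachable states.
Reachable set includes: (0,0,0), (0,0,1), (0,0,2), (0,0,3), (0,0,4), (0,0,5), (0,0,6), (0,0,7), (0,0,8), (0,0,9), (0,0,10), (0,0,11) ...
Target (A=1, B=10, C=9) not in reachable set → no.

Answer: no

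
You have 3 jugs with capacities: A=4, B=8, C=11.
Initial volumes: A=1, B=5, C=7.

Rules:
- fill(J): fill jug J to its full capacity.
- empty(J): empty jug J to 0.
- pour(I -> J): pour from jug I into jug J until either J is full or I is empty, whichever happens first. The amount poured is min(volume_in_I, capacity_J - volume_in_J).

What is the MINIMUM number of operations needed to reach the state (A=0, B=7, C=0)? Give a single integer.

BFS from (A=1, B=5, C=7). One shortest path:
  1. empty(A) -> (A=0 B=5 C=7)
  2. empty(B) -> (A=0 B=0 C=7)
  3. pour(C -> B) -> (A=0 B=7 C=0)
Reached target in 3 moves.

Answer: 3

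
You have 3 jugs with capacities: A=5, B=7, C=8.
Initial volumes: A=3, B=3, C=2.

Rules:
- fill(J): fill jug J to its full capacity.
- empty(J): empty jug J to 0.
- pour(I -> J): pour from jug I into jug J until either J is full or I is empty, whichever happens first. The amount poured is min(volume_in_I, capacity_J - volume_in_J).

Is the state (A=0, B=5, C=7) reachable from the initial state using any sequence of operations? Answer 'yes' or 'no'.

BFS from (A=3, B=3, C=2):
  1. fill(B) -> (A=3 B=7 C=2)
  2. pour(B -> A) -> (A=5 B=5 C=2)
  3. pour(A -> C) -> (A=0 B=5 C=7)
Target reached → yes.

Answer: yes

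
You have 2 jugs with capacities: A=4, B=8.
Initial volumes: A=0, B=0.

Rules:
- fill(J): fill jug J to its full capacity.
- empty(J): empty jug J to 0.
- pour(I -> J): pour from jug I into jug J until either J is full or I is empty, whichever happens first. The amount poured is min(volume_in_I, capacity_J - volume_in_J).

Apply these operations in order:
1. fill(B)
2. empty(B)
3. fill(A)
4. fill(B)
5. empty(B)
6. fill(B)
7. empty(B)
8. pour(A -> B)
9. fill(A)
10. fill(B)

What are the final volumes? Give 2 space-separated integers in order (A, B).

Answer: 4 8

Derivation:
Step 1: fill(B) -> (A=0 B=8)
Step 2: empty(B) -> (A=0 B=0)
Step 3: fill(A) -> (A=4 B=0)
Step 4: fill(B) -> (A=4 B=8)
Step 5: empty(B) -> (A=4 B=0)
Step 6: fill(B) -> (A=4 B=8)
Step 7: empty(B) -> (A=4 B=0)
Step 8: pour(A -> B) -> (A=0 B=4)
Step 9: fill(A) -> (A=4 B=4)
Step 10: fill(B) -> (A=4 B=8)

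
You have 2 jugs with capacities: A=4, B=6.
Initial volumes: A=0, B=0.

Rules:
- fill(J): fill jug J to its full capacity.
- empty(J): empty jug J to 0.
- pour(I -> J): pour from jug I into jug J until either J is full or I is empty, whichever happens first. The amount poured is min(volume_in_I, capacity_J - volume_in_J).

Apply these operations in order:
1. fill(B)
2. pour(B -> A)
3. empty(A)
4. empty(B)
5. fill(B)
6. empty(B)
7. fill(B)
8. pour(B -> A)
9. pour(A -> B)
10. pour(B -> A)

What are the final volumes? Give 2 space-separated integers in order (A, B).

Answer: 4 2

Derivation:
Step 1: fill(B) -> (A=0 B=6)
Step 2: pour(B -> A) -> (A=4 B=2)
Step 3: empty(A) -> (A=0 B=2)
Step 4: empty(B) -> (A=0 B=0)
Step 5: fill(B) -> (A=0 B=6)
Step 6: empty(B) -> (A=0 B=0)
Step 7: fill(B) -> (A=0 B=6)
Step 8: pour(B -> A) -> (A=4 B=2)
Step 9: pour(A -> B) -> (A=0 B=6)
Step 10: pour(B -> A) -> (A=4 B=2)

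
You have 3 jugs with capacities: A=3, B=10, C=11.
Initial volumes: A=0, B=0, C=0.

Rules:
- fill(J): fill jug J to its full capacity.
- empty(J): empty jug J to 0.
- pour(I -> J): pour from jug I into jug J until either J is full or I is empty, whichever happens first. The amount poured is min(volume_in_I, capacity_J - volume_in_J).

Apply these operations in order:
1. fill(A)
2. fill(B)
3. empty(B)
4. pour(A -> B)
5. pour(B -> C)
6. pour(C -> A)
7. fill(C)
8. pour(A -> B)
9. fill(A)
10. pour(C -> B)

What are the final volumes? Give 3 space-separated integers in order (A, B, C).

Step 1: fill(A) -> (A=3 B=0 C=0)
Step 2: fill(B) -> (A=3 B=10 C=0)
Step 3: empty(B) -> (A=3 B=0 C=0)
Step 4: pour(A -> B) -> (A=0 B=3 C=0)
Step 5: pour(B -> C) -> (A=0 B=0 C=3)
Step 6: pour(C -> A) -> (A=3 B=0 C=0)
Step 7: fill(C) -> (A=3 B=0 C=11)
Step 8: pour(A -> B) -> (A=0 B=3 C=11)
Step 9: fill(A) -> (A=3 B=3 C=11)
Step 10: pour(C -> B) -> (A=3 B=10 C=4)

Answer: 3 10 4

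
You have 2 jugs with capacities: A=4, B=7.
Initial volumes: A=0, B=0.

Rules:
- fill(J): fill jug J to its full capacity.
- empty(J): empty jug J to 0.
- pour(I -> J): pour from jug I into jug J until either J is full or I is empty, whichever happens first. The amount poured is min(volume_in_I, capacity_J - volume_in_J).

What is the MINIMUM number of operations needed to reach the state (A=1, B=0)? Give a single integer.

BFS from (A=0, B=0). One shortest path:
  1. fill(A) -> (A=4 B=0)
  2. pour(A -> B) -> (A=0 B=4)
  3. fill(A) -> (A=4 B=4)
  4. pour(A -> B) -> (A=1 B=7)
  5. empty(B) -> (A=1 B=0)
Reached target in 5 moves.

Answer: 5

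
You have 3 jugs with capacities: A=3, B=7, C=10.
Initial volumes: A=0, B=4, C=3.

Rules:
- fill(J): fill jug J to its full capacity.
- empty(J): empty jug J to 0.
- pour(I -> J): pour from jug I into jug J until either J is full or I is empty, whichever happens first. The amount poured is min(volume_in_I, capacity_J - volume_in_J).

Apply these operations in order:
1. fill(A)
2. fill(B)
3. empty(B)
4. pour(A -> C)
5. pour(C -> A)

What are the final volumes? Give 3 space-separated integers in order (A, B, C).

Step 1: fill(A) -> (A=3 B=4 C=3)
Step 2: fill(B) -> (A=3 B=7 C=3)
Step 3: empty(B) -> (A=3 B=0 C=3)
Step 4: pour(A -> C) -> (A=0 B=0 C=6)
Step 5: pour(C -> A) -> (A=3 B=0 C=3)

Answer: 3 0 3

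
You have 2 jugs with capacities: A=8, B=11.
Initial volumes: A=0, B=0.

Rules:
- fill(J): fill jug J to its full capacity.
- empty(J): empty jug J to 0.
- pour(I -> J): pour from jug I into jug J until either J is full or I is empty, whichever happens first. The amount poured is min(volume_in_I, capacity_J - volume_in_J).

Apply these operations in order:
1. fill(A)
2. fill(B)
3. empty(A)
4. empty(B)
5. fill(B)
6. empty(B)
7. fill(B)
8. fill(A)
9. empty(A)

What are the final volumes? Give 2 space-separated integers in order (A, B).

Step 1: fill(A) -> (A=8 B=0)
Step 2: fill(B) -> (A=8 B=11)
Step 3: empty(A) -> (A=0 B=11)
Step 4: empty(B) -> (A=0 B=0)
Step 5: fill(B) -> (A=0 B=11)
Step 6: empty(B) -> (A=0 B=0)
Step 7: fill(B) -> (A=0 B=11)
Step 8: fill(A) -> (A=8 B=11)
Step 9: empty(A) -> (A=0 B=11)

Answer: 0 11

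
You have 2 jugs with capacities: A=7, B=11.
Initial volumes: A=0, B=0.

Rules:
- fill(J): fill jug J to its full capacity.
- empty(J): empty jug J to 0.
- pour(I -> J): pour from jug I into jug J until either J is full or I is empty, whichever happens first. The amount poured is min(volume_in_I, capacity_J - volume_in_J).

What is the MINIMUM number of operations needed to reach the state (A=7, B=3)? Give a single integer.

BFS from (A=0, B=0). One shortest path:
  1. fill(A) -> (A=7 B=0)
  2. pour(A -> B) -> (A=0 B=7)
  3. fill(A) -> (A=7 B=7)
  4. pour(A -> B) -> (A=3 B=11)
  5. empty(B) -> (A=3 B=0)
  6. pour(A -> B) -> (A=0 B=3)
  7. fill(A) -> (A=7 B=3)
Reached target in 7 moves.

Answer: 7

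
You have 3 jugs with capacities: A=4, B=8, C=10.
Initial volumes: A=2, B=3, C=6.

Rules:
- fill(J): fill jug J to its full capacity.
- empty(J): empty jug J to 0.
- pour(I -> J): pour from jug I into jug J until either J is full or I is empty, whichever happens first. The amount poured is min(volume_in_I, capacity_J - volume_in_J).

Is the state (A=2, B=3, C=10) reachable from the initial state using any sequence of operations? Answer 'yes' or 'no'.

BFS from (A=2, B=3, C=6):
  1. fill(C) -> (A=2 B=3 C=10)
Target reached → yes.

Answer: yes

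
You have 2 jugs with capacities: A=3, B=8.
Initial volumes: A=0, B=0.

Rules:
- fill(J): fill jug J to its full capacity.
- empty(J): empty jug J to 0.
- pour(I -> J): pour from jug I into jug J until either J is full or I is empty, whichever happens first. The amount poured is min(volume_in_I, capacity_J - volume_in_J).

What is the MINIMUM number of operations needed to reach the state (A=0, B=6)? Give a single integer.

BFS from (A=0, B=0). One shortest path:
  1. fill(A) -> (A=3 B=0)
  2. pour(A -> B) -> (A=0 B=3)
  3. fill(A) -> (A=3 B=3)
  4. pour(A -> B) -> (A=0 B=6)
Reached target in 4 moves.

Answer: 4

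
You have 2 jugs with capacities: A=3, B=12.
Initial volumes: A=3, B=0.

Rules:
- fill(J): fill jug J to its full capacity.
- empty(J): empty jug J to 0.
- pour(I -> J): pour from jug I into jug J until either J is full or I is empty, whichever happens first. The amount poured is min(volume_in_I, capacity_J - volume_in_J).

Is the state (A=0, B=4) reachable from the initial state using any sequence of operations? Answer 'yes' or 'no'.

BFS explored all 10 reachable states.
Reachable set includes: (0,0), (0,3), (0,6), (0,9), (0,12), (3,0), (3,3), (3,6), (3,9), (3,12)
Target (A=0, B=4) not in reachable set → no.

Answer: no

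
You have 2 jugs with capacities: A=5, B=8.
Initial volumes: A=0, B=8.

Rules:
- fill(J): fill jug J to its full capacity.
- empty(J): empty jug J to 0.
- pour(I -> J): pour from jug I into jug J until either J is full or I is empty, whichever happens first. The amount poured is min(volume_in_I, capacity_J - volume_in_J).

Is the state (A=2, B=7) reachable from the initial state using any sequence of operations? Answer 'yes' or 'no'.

BFS explored all 26 reachable states.
Reachable set includes: (0,0), (0,1), (0,2), (0,3), (0,4), (0,5), (0,6), (0,7), (0,8), (1,0), (1,8), (2,0) ...
Target (A=2, B=7) not in reachable set → no.

Answer: no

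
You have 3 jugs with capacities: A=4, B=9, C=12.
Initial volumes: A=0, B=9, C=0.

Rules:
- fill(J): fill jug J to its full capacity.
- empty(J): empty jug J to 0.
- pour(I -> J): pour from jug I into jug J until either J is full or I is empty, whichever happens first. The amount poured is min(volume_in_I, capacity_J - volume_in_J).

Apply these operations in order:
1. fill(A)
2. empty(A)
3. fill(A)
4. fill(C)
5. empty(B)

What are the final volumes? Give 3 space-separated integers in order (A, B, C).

Step 1: fill(A) -> (A=4 B=9 C=0)
Step 2: empty(A) -> (A=0 B=9 C=0)
Step 3: fill(A) -> (A=4 B=9 C=0)
Step 4: fill(C) -> (A=4 B=9 C=12)
Step 5: empty(B) -> (A=4 B=0 C=12)

Answer: 4 0 12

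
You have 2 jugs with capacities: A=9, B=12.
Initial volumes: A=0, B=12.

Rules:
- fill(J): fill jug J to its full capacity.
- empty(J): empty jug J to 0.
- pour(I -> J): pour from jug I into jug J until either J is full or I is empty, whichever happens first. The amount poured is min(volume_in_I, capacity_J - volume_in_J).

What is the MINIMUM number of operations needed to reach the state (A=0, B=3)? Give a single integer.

Answer: 2

Derivation:
BFS from (A=0, B=12). One shortest path:
  1. pour(B -> A) -> (A=9 B=3)
  2. empty(A) -> (A=0 B=3)
Reached target in 2 moves.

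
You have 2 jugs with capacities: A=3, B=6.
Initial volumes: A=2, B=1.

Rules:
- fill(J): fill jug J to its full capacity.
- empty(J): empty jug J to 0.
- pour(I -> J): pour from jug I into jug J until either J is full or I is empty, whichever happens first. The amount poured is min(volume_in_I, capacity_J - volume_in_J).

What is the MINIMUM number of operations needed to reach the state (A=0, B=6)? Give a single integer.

Answer: 2

Derivation:
BFS from (A=2, B=1). One shortest path:
  1. empty(A) -> (A=0 B=1)
  2. fill(B) -> (A=0 B=6)
Reached target in 2 moves.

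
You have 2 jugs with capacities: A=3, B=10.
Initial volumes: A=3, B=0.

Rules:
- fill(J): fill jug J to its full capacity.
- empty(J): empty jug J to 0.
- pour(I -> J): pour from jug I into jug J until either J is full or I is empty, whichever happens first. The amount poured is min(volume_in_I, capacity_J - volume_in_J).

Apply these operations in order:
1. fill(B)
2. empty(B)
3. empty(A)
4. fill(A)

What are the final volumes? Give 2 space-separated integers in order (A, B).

Step 1: fill(B) -> (A=3 B=10)
Step 2: empty(B) -> (A=3 B=0)
Step 3: empty(A) -> (A=0 B=0)
Step 4: fill(A) -> (A=3 B=0)

Answer: 3 0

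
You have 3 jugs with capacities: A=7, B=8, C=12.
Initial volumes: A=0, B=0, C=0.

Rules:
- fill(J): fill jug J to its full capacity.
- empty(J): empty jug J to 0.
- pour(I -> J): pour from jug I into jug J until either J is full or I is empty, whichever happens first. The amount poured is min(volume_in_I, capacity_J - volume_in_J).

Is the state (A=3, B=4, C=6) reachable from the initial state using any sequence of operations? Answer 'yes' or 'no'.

Answer: no

Derivation:
BFS explored all 474 reachable states.
Reachable set includes: (0,0,0), (0,0,1), (0,0,2), (0,0,3), (0,0,4), (0,0,5), (0,0,6), (0,0,7), (0,0,8), (0,0,9), (0,0,10), (0,0,11) ...
Target (A=3, B=4, C=6) not in reachable set → no.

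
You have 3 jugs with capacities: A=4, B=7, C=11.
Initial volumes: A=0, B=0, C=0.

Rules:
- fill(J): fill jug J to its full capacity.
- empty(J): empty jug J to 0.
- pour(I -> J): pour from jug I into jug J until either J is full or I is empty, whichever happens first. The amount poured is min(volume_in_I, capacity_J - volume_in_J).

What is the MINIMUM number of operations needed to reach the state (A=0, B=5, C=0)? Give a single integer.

BFS from (A=0, B=0, C=0). One shortest path:
  1. fill(A) -> (A=4 B=0 C=0)
  2. pour(A -> B) -> (A=0 B=4 C=0)
  3. fill(A) -> (A=4 B=4 C=0)
  4. pour(A -> B) -> (A=1 B=7 C=0)
  5. empty(B) -> (A=1 B=0 C=0)
  6. pour(A -> B) -> (A=0 B=1 C=0)
  7. fill(A) -> (A=4 B=1 C=0)
  8. pour(A -> B) -> (A=0 B=5 C=0)
Reached target in 8 moves.

Answer: 8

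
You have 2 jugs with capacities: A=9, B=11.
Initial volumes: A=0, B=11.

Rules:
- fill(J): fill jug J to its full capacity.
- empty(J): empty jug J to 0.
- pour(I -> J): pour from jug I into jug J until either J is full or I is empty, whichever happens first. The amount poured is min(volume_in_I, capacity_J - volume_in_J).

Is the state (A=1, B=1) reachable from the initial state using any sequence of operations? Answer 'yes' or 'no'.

BFS explored all 40 reachable states.
Reachable set includes: (0,0), (0,1), (0,2), (0,3), (0,4), (0,5), (0,6), (0,7), (0,8), (0,9), (0,10), (0,11) ...
Target (A=1, B=1) not in reachable set → no.

Answer: no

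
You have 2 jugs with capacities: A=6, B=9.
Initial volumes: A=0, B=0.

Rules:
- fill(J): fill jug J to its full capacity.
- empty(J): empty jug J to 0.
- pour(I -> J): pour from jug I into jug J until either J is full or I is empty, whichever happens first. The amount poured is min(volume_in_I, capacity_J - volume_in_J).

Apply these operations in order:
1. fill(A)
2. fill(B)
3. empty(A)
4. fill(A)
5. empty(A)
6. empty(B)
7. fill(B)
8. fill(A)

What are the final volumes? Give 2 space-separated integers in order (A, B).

Answer: 6 9

Derivation:
Step 1: fill(A) -> (A=6 B=0)
Step 2: fill(B) -> (A=6 B=9)
Step 3: empty(A) -> (A=0 B=9)
Step 4: fill(A) -> (A=6 B=9)
Step 5: empty(A) -> (A=0 B=9)
Step 6: empty(B) -> (A=0 B=0)
Step 7: fill(B) -> (A=0 B=9)
Step 8: fill(A) -> (A=6 B=9)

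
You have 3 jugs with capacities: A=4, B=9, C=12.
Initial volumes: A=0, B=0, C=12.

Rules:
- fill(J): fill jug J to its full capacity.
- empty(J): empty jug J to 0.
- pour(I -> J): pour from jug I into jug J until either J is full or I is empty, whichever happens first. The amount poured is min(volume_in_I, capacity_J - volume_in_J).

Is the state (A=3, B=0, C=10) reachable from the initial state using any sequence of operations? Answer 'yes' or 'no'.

BFS from (A=0, B=0, C=12):
  1. pour(C -> B) -> (A=0 B=9 C=3)
  2. pour(B -> A) -> (A=4 B=5 C=3)
  3. empty(A) -> (A=0 B=5 C=3)
  4. pour(B -> A) -> (A=4 B=1 C=3)
  5. empty(A) -> (A=0 B=1 C=3)
  6. pour(C -> A) -> (A=3 B=1 C=0)
  7. pour(B -> C) -> (A=3 B=0 C=1)
  8. fill(B) -> (A=3 B=9 C=1)
  9. pour(B -> C) -> (A=3 B=0 C=10)
Target reached → yes.

Answer: yes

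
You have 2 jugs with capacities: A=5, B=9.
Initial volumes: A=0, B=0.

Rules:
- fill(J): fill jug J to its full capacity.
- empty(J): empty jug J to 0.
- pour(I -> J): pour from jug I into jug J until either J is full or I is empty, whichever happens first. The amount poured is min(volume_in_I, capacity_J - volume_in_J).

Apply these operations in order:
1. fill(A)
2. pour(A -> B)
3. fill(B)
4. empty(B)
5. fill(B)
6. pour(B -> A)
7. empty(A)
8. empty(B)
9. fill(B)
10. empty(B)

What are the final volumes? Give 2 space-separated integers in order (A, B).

Step 1: fill(A) -> (A=5 B=0)
Step 2: pour(A -> B) -> (A=0 B=5)
Step 3: fill(B) -> (A=0 B=9)
Step 4: empty(B) -> (A=0 B=0)
Step 5: fill(B) -> (A=0 B=9)
Step 6: pour(B -> A) -> (A=5 B=4)
Step 7: empty(A) -> (A=0 B=4)
Step 8: empty(B) -> (A=0 B=0)
Step 9: fill(B) -> (A=0 B=9)
Step 10: empty(B) -> (A=0 B=0)

Answer: 0 0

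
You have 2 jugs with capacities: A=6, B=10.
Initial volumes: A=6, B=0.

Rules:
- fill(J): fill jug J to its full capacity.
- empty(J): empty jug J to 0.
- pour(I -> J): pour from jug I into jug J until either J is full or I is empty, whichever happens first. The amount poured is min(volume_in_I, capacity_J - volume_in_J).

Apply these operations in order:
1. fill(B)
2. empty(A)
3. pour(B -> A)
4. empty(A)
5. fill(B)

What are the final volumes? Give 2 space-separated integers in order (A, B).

Step 1: fill(B) -> (A=6 B=10)
Step 2: empty(A) -> (A=0 B=10)
Step 3: pour(B -> A) -> (A=6 B=4)
Step 4: empty(A) -> (A=0 B=4)
Step 5: fill(B) -> (A=0 B=10)

Answer: 0 10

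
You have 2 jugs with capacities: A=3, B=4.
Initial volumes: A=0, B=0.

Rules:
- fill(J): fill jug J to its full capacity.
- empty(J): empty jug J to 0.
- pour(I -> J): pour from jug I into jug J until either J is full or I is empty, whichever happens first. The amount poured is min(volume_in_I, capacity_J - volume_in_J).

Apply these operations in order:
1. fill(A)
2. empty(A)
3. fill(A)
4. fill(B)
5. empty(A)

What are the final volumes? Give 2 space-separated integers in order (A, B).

Step 1: fill(A) -> (A=3 B=0)
Step 2: empty(A) -> (A=0 B=0)
Step 3: fill(A) -> (A=3 B=0)
Step 4: fill(B) -> (A=3 B=4)
Step 5: empty(A) -> (A=0 B=4)

Answer: 0 4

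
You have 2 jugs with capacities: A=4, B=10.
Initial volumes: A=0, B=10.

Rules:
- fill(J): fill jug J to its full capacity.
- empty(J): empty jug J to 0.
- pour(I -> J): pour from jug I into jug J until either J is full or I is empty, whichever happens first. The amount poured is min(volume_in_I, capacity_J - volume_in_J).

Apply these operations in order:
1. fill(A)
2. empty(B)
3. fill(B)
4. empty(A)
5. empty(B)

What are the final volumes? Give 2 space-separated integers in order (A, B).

Answer: 0 0

Derivation:
Step 1: fill(A) -> (A=4 B=10)
Step 2: empty(B) -> (A=4 B=0)
Step 3: fill(B) -> (A=4 B=10)
Step 4: empty(A) -> (A=0 B=10)
Step 5: empty(B) -> (A=0 B=0)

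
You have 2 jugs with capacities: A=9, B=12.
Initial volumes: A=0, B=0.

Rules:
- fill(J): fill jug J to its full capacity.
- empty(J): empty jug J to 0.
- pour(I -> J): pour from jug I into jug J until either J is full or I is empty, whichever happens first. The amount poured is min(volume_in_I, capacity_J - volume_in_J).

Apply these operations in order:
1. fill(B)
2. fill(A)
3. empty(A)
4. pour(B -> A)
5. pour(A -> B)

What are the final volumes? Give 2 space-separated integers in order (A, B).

Step 1: fill(B) -> (A=0 B=12)
Step 2: fill(A) -> (A=9 B=12)
Step 3: empty(A) -> (A=0 B=12)
Step 4: pour(B -> A) -> (A=9 B=3)
Step 5: pour(A -> B) -> (A=0 B=12)

Answer: 0 12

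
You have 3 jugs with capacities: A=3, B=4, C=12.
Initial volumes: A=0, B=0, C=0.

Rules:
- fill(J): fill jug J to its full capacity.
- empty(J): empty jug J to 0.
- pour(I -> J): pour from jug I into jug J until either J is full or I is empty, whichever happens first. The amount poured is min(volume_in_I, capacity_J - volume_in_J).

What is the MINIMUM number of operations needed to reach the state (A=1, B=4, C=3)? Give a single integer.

Answer: 5

Derivation:
BFS from (A=0, B=0, C=0). One shortest path:
  1. fill(B) -> (A=0 B=4 C=0)
  2. pour(B -> A) -> (A=3 B=1 C=0)
  3. pour(A -> C) -> (A=0 B=1 C=3)
  4. pour(B -> A) -> (A=1 B=0 C=3)
  5. fill(B) -> (A=1 B=4 C=3)
Reached target in 5 moves.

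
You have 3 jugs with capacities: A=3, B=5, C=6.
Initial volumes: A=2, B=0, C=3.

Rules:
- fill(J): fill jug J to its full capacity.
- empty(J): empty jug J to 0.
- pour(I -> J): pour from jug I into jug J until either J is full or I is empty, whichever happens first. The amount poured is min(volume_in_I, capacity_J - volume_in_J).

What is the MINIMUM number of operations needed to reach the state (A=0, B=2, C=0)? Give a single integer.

Answer: 2

Derivation:
BFS from (A=2, B=0, C=3). One shortest path:
  1. empty(C) -> (A=2 B=0 C=0)
  2. pour(A -> B) -> (A=0 B=2 C=0)
Reached target in 2 moves.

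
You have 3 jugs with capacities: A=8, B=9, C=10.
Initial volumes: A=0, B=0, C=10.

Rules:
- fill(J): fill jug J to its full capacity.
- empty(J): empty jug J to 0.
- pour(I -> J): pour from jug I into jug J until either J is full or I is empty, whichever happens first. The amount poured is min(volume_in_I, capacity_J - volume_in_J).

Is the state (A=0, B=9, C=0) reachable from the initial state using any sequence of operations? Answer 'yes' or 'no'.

Answer: yes

Derivation:
BFS from (A=0, B=0, C=10):
  1. fill(B) -> (A=0 B=9 C=10)
  2. empty(C) -> (A=0 B=9 C=0)
Target reached → yes.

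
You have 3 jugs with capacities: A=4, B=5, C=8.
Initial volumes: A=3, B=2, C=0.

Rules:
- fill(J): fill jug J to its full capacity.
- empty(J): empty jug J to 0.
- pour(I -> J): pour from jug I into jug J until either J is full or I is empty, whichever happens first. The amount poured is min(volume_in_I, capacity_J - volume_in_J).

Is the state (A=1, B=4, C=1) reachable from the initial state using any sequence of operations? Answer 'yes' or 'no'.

Answer: no

Derivation:
BFS explored all 186 reachable states.
Reachable set includes: (0,0,0), (0,0,1), (0,0,2), (0,0,3), (0,0,4), (0,0,5), (0,0,6), (0,0,7), (0,0,8), (0,1,0), (0,1,1), (0,1,2) ...
Target (A=1, B=4, C=1) not in reachable set → no.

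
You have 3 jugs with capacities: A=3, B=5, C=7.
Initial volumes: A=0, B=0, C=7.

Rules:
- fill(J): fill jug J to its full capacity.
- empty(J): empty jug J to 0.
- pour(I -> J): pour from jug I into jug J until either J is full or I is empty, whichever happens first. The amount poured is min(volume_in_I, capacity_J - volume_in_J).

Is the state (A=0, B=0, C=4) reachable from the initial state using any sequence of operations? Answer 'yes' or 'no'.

Answer: yes

Derivation:
BFS from (A=0, B=0, C=7):
  1. pour(C -> A) -> (A=3 B=0 C=4)
  2. empty(A) -> (A=0 B=0 C=4)
Target reached → yes.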